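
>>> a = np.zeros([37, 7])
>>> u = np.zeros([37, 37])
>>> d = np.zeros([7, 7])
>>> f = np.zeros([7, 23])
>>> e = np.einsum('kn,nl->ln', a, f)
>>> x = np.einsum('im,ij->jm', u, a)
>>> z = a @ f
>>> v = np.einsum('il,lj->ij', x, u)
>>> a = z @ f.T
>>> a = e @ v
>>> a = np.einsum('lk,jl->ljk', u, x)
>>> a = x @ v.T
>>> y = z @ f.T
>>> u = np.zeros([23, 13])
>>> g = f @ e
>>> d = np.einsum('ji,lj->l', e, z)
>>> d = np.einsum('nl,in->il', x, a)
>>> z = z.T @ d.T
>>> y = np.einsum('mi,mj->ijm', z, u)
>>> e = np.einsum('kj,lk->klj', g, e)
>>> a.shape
(7, 7)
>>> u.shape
(23, 13)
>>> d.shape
(7, 37)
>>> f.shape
(7, 23)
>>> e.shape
(7, 23, 7)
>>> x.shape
(7, 37)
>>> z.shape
(23, 7)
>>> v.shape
(7, 37)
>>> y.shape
(7, 13, 23)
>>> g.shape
(7, 7)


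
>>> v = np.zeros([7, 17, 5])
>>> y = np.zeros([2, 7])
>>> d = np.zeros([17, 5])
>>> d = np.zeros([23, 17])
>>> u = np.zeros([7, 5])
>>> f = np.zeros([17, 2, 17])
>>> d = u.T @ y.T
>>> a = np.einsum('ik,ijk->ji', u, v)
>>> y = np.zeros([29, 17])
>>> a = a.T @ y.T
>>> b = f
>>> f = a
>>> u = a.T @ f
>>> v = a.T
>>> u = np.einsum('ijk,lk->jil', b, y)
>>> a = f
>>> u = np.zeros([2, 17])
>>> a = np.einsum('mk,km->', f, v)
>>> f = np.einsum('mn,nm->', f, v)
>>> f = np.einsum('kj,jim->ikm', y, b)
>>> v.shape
(29, 7)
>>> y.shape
(29, 17)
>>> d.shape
(5, 2)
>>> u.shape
(2, 17)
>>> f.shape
(2, 29, 17)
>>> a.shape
()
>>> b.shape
(17, 2, 17)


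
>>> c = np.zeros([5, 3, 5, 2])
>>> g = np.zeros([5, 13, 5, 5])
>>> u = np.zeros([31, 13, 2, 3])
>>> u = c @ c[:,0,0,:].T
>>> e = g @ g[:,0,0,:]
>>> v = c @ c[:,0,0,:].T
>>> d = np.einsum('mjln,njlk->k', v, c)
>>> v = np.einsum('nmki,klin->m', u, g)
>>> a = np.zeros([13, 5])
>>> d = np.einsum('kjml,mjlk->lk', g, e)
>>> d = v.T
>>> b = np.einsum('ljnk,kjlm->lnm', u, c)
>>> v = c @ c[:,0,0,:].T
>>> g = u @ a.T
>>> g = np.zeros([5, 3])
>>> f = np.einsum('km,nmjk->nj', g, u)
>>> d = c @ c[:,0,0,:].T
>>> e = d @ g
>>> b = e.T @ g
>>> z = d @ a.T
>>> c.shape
(5, 3, 5, 2)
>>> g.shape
(5, 3)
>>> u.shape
(5, 3, 5, 5)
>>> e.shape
(5, 3, 5, 3)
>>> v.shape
(5, 3, 5, 5)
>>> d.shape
(5, 3, 5, 5)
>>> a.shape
(13, 5)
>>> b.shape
(3, 5, 3, 3)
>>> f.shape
(5, 5)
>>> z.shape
(5, 3, 5, 13)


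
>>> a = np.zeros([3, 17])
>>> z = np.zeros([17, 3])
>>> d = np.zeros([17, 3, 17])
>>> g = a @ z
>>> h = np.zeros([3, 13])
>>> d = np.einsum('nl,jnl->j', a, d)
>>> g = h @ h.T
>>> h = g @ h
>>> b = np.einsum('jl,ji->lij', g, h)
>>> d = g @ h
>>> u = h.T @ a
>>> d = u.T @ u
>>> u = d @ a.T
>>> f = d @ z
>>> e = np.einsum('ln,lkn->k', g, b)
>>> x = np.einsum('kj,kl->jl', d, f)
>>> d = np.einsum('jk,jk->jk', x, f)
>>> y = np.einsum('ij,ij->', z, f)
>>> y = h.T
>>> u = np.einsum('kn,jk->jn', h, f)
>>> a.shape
(3, 17)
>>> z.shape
(17, 3)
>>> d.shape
(17, 3)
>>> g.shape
(3, 3)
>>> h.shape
(3, 13)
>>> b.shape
(3, 13, 3)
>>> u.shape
(17, 13)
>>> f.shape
(17, 3)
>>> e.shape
(13,)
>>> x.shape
(17, 3)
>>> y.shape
(13, 3)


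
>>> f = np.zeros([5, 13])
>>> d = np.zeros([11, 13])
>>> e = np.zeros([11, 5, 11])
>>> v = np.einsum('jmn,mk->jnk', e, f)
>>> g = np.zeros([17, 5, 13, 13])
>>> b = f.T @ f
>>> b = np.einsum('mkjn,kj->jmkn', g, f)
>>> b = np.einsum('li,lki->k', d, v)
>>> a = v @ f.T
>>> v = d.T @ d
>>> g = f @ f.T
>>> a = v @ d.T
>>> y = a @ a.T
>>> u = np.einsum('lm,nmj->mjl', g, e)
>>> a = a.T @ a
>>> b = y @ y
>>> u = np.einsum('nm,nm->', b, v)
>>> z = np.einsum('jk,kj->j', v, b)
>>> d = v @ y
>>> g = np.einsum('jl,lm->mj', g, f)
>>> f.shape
(5, 13)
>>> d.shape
(13, 13)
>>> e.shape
(11, 5, 11)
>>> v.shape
(13, 13)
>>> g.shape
(13, 5)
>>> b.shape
(13, 13)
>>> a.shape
(11, 11)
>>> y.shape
(13, 13)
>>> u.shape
()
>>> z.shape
(13,)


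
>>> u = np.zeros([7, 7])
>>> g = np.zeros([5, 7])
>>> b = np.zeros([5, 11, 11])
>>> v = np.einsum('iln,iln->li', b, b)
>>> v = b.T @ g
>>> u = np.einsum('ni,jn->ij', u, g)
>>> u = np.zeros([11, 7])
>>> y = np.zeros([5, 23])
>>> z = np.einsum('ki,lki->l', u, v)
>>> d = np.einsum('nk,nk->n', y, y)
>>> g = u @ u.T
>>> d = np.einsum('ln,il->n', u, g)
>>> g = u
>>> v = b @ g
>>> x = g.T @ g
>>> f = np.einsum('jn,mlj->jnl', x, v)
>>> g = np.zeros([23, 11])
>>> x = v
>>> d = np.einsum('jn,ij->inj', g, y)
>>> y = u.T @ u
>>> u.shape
(11, 7)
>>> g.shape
(23, 11)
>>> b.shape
(5, 11, 11)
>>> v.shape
(5, 11, 7)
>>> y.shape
(7, 7)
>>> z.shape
(11,)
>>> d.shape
(5, 11, 23)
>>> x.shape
(5, 11, 7)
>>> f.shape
(7, 7, 11)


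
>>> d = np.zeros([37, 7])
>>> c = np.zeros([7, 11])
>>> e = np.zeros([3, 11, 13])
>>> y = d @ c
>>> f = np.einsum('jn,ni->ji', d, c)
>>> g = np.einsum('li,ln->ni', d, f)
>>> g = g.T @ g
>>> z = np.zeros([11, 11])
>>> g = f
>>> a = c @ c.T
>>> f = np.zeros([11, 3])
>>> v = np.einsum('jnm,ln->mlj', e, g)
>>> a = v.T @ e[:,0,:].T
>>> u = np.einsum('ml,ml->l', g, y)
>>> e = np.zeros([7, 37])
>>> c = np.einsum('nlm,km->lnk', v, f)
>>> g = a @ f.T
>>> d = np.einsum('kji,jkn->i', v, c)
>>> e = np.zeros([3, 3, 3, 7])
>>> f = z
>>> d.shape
(3,)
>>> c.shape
(37, 13, 11)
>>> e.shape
(3, 3, 3, 7)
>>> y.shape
(37, 11)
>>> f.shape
(11, 11)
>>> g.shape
(3, 37, 11)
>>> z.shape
(11, 11)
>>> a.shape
(3, 37, 3)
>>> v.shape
(13, 37, 3)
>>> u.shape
(11,)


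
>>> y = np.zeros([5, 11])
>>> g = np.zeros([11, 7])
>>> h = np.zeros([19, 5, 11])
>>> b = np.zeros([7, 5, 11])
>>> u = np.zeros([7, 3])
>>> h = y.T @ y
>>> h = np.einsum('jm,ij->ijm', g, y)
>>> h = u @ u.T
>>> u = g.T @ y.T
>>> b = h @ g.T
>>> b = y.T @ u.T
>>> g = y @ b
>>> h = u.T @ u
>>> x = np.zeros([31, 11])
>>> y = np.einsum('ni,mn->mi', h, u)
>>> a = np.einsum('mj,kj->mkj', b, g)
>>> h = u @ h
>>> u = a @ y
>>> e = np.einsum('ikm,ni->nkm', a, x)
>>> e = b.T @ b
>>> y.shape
(7, 5)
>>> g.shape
(5, 7)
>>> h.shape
(7, 5)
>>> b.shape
(11, 7)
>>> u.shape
(11, 5, 5)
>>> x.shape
(31, 11)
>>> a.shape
(11, 5, 7)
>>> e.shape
(7, 7)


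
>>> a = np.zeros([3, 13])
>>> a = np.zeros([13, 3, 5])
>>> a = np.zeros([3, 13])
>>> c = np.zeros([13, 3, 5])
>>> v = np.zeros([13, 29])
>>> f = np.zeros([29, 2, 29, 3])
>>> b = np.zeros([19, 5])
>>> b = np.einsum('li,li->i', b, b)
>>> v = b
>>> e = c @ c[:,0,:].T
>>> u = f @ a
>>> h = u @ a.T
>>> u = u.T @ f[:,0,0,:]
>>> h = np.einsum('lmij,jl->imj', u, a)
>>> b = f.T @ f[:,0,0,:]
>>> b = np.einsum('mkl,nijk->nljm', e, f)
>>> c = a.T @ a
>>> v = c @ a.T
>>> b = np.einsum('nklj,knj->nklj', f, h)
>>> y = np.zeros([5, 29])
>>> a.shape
(3, 13)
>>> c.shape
(13, 13)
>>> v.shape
(13, 3)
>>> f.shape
(29, 2, 29, 3)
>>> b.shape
(29, 2, 29, 3)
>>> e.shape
(13, 3, 13)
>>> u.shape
(13, 29, 2, 3)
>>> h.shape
(2, 29, 3)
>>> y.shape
(5, 29)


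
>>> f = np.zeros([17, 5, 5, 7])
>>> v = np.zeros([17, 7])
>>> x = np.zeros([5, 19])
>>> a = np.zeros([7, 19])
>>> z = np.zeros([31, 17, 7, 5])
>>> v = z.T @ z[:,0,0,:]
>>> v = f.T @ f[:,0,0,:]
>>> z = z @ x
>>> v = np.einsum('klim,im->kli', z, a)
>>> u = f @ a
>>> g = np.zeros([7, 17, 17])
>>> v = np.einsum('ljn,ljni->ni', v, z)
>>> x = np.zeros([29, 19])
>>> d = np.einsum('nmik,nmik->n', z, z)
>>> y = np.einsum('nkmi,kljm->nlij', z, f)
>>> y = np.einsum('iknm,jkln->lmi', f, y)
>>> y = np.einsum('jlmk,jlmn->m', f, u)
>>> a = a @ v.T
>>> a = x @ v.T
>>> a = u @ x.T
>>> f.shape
(17, 5, 5, 7)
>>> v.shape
(7, 19)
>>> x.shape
(29, 19)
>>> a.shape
(17, 5, 5, 29)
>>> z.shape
(31, 17, 7, 19)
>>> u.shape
(17, 5, 5, 19)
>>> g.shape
(7, 17, 17)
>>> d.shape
(31,)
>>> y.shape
(5,)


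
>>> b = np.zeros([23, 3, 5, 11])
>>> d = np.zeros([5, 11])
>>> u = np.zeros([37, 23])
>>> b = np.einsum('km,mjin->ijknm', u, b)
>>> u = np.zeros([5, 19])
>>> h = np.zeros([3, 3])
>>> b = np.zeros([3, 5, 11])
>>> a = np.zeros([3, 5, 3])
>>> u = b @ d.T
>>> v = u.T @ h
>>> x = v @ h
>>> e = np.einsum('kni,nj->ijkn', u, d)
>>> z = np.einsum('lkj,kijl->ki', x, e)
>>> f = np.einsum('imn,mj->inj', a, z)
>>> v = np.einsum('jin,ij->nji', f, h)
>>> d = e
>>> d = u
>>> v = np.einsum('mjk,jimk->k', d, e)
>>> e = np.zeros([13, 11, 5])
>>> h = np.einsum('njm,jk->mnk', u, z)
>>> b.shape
(3, 5, 11)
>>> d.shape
(3, 5, 5)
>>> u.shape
(3, 5, 5)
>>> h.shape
(5, 3, 11)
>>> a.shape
(3, 5, 3)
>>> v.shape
(5,)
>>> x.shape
(5, 5, 3)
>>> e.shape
(13, 11, 5)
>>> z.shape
(5, 11)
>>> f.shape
(3, 3, 11)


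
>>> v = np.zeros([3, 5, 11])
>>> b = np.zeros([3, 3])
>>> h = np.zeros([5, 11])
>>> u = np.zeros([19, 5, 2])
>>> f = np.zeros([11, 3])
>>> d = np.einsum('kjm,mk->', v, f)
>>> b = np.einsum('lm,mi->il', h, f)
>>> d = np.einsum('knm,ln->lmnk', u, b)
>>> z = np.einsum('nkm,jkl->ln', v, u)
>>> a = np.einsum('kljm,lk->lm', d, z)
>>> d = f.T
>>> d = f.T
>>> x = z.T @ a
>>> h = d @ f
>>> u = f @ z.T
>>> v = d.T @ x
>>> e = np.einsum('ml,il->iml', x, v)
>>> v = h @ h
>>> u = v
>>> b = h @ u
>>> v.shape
(3, 3)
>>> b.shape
(3, 3)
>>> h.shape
(3, 3)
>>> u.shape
(3, 3)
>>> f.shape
(11, 3)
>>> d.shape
(3, 11)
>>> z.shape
(2, 3)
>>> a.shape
(2, 19)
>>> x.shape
(3, 19)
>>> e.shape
(11, 3, 19)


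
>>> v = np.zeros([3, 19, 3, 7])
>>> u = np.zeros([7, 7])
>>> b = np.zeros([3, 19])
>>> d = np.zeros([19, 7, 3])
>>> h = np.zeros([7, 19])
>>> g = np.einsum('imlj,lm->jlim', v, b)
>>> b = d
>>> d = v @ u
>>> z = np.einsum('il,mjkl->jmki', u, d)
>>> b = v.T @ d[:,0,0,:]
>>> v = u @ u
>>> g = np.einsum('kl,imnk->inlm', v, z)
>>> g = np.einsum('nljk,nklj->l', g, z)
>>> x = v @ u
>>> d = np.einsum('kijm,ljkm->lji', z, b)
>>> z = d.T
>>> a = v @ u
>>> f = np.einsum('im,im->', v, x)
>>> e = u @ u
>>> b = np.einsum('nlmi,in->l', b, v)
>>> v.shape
(7, 7)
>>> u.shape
(7, 7)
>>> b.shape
(3,)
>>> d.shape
(7, 3, 3)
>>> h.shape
(7, 19)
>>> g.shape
(3,)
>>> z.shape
(3, 3, 7)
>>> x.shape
(7, 7)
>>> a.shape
(7, 7)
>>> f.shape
()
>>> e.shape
(7, 7)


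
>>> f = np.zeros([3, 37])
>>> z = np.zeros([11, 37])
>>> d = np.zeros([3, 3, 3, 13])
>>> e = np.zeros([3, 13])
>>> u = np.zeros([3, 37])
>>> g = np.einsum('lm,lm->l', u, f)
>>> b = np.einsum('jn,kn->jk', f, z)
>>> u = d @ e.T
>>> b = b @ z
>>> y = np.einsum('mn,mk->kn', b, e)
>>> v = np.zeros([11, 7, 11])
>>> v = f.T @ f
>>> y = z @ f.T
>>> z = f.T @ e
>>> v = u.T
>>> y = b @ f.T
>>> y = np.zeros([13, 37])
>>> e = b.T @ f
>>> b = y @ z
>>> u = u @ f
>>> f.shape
(3, 37)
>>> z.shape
(37, 13)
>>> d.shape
(3, 3, 3, 13)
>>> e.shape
(37, 37)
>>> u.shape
(3, 3, 3, 37)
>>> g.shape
(3,)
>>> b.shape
(13, 13)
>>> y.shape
(13, 37)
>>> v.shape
(3, 3, 3, 3)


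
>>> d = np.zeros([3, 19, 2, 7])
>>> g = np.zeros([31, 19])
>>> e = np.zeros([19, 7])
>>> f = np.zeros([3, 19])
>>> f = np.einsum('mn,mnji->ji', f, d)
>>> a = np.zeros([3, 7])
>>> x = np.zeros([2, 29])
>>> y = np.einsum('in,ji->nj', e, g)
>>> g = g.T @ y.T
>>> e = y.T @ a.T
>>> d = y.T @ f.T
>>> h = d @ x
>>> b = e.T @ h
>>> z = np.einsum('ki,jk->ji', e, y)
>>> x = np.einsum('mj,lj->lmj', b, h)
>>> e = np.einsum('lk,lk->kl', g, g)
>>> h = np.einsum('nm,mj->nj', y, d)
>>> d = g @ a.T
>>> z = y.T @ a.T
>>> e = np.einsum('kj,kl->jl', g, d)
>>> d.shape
(19, 3)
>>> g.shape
(19, 7)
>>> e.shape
(7, 3)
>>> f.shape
(2, 7)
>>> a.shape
(3, 7)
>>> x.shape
(31, 3, 29)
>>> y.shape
(7, 31)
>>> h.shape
(7, 2)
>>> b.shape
(3, 29)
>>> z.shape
(31, 3)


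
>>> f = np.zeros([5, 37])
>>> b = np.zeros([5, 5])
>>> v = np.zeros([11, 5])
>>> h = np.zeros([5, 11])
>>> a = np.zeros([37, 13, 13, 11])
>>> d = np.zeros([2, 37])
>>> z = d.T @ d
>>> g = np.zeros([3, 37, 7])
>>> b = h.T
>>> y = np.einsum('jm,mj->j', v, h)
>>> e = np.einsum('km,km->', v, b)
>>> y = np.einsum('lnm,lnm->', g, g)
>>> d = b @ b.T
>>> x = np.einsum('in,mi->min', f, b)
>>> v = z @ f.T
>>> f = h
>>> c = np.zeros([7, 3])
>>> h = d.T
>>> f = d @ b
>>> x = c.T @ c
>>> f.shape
(11, 5)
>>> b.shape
(11, 5)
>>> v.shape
(37, 5)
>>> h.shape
(11, 11)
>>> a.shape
(37, 13, 13, 11)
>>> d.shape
(11, 11)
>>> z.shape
(37, 37)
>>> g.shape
(3, 37, 7)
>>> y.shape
()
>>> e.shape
()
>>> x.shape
(3, 3)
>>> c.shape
(7, 3)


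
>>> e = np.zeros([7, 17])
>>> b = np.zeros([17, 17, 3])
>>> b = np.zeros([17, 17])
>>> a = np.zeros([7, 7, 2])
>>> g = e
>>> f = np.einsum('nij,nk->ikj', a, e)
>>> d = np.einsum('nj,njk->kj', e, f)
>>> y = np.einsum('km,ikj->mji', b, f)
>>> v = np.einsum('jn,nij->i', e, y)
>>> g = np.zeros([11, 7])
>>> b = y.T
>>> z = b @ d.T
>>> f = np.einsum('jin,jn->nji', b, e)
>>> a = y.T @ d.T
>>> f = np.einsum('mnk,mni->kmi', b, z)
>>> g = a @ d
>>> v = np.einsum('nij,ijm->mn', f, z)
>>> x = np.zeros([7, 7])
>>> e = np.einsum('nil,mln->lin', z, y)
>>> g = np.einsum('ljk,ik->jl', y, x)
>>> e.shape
(2, 2, 7)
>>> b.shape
(7, 2, 17)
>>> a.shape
(7, 2, 2)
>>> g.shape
(2, 17)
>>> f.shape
(17, 7, 2)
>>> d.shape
(2, 17)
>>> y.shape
(17, 2, 7)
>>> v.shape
(2, 17)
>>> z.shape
(7, 2, 2)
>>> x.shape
(7, 7)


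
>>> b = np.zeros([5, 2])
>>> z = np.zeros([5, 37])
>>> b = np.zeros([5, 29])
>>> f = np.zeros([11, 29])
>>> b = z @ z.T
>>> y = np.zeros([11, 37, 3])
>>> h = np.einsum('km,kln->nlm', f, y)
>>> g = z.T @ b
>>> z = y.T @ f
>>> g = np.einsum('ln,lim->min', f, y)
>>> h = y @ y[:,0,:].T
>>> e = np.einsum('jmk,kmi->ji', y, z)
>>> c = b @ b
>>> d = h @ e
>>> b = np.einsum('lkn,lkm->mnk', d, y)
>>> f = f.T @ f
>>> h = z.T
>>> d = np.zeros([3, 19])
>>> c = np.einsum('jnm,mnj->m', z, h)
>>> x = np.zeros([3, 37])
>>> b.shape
(3, 29, 37)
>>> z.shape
(3, 37, 29)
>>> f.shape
(29, 29)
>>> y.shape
(11, 37, 3)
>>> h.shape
(29, 37, 3)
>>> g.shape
(3, 37, 29)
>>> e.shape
(11, 29)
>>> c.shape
(29,)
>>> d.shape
(3, 19)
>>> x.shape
(3, 37)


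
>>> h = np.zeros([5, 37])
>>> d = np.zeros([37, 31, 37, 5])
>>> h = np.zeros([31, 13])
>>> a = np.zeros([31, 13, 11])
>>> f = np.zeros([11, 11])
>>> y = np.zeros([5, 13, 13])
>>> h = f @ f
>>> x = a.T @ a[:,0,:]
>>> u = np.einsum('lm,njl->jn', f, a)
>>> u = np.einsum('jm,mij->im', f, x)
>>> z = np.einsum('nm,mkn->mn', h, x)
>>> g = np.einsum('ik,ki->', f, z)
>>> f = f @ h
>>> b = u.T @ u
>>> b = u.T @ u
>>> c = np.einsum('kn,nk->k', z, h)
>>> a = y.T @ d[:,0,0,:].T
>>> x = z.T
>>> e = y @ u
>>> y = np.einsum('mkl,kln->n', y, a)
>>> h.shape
(11, 11)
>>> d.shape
(37, 31, 37, 5)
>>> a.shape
(13, 13, 37)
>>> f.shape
(11, 11)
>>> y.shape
(37,)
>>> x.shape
(11, 11)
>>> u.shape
(13, 11)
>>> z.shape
(11, 11)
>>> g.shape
()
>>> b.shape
(11, 11)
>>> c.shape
(11,)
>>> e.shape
(5, 13, 11)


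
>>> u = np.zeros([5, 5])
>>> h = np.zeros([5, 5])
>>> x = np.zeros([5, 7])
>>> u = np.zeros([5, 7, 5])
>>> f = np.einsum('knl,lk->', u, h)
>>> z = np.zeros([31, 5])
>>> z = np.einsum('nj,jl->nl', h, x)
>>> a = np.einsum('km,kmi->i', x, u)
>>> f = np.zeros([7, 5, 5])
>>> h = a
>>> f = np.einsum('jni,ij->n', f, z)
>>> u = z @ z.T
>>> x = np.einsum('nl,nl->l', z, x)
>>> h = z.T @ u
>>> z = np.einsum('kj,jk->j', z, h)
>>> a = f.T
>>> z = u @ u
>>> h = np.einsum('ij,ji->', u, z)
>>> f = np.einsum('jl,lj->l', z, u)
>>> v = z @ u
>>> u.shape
(5, 5)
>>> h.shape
()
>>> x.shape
(7,)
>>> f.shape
(5,)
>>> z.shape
(5, 5)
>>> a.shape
(5,)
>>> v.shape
(5, 5)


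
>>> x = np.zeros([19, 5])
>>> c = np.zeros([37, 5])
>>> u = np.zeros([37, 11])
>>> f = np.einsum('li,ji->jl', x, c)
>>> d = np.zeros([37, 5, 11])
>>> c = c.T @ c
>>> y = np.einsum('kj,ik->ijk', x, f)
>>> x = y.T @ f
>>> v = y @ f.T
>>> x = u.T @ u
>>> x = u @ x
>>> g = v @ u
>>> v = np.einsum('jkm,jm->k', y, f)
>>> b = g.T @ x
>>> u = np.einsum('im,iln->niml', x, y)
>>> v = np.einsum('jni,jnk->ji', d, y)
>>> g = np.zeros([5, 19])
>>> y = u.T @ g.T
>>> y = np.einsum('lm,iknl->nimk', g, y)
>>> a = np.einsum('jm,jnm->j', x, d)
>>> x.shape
(37, 11)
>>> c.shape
(5, 5)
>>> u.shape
(19, 37, 11, 5)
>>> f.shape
(37, 19)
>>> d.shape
(37, 5, 11)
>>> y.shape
(37, 5, 19, 11)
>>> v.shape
(37, 11)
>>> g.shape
(5, 19)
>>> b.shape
(11, 5, 11)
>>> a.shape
(37,)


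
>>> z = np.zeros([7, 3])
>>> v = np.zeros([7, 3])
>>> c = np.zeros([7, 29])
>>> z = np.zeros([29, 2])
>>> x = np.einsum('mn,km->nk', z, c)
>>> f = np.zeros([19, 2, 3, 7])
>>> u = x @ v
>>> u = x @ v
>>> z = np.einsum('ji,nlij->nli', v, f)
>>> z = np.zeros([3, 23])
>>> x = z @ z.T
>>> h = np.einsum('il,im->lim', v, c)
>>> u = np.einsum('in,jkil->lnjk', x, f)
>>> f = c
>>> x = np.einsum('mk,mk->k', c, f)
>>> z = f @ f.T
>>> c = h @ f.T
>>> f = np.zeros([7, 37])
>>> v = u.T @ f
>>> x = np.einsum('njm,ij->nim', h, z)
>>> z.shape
(7, 7)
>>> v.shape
(2, 19, 3, 37)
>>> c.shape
(3, 7, 7)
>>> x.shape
(3, 7, 29)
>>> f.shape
(7, 37)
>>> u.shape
(7, 3, 19, 2)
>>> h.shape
(3, 7, 29)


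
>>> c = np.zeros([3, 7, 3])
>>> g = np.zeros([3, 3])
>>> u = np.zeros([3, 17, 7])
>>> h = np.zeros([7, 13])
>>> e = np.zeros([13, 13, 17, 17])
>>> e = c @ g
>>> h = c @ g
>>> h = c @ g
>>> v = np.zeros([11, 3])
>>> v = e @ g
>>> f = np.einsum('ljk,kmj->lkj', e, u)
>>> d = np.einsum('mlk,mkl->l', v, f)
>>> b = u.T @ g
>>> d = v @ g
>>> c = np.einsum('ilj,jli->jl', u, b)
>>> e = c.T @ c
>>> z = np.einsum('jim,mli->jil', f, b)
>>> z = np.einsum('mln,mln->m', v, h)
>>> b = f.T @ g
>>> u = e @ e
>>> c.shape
(7, 17)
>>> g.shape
(3, 3)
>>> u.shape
(17, 17)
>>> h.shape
(3, 7, 3)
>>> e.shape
(17, 17)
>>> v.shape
(3, 7, 3)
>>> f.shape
(3, 3, 7)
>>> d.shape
(3, 7, 3)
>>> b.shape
(7, 3, 3)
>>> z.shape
(3,)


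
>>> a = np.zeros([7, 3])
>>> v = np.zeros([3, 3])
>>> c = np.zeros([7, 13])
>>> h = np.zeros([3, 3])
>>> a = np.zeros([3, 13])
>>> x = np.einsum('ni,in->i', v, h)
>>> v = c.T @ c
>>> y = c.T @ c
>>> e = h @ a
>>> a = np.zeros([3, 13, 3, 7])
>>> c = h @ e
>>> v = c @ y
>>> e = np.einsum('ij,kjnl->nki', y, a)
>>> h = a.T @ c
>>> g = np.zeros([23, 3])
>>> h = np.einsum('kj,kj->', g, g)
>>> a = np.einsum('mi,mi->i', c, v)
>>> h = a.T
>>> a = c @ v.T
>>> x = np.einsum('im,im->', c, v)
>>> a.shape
(3, 3)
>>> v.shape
(3, 13)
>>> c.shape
(3, 13)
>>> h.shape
(13,)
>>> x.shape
()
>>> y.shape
(13, 13)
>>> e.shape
(3, 3, 13)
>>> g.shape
(23, 3)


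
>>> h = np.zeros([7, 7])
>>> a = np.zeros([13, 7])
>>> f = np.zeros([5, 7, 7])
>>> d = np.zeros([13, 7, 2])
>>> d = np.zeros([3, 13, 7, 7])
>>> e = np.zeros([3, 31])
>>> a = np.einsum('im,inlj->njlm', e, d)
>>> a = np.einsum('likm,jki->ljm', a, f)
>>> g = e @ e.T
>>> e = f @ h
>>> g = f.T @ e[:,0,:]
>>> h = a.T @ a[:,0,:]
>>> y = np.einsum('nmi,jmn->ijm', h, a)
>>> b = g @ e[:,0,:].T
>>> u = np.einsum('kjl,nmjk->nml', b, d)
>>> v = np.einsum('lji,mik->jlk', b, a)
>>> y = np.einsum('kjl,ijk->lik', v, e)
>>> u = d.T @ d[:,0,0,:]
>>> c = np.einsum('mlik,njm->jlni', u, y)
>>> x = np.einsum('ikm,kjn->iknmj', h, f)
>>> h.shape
(31, 5, 31)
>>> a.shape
(13, 5, 31)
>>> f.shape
(5, 7, 7)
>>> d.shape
(3, 13, 7, 7)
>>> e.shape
(5, 7, 7)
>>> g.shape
(7, 7, 7)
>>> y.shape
(31, 5, 7)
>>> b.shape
(7, 7, 5)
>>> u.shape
(7, 7, 13, 7)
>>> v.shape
(7, 7, 31)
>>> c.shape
(5, 7, 31, 13)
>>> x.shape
(31, 5, 7, 31, 7)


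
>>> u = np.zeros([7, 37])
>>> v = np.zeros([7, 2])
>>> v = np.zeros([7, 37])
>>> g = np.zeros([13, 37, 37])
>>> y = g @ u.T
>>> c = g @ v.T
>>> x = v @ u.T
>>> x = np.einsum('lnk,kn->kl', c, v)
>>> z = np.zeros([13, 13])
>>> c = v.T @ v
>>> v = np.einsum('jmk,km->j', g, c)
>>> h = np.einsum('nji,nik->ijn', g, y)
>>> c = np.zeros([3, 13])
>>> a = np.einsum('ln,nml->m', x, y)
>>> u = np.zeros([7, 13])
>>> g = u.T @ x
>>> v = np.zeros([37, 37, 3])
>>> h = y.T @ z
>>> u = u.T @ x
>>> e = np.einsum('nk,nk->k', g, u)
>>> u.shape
(13, 13)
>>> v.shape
(37, 37, 3)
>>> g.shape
(13, 13)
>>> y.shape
(13, 37, 7)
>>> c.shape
(3, 13)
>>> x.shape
(7, 13)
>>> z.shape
(13, 13)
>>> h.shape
(7, 37, 13)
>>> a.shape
(37,)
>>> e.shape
(13,)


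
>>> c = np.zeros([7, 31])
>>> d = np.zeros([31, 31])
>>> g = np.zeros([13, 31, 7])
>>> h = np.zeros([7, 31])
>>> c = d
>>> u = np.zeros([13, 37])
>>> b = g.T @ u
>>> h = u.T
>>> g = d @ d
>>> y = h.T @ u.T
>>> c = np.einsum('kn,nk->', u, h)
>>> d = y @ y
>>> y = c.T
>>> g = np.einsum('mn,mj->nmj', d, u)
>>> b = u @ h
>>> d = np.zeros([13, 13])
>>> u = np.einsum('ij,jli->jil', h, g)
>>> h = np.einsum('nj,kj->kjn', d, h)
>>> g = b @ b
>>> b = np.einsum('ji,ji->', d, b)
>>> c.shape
()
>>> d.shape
(13, 13)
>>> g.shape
(13, 13)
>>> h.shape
(37, 13, 13)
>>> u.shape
(13, 37, 13)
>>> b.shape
()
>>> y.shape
()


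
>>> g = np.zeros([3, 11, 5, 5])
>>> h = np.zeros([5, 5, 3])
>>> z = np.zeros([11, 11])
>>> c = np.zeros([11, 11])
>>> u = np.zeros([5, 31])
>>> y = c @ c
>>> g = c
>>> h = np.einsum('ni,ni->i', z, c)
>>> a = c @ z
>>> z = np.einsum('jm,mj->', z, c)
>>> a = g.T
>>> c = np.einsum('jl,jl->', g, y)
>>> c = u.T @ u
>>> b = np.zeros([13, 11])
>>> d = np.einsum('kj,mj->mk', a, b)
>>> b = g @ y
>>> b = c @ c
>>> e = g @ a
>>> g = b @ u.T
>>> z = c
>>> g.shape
(31, 5)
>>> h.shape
(11,)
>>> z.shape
(31, 31)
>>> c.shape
(31, 31)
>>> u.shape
(5, 31)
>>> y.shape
(11, 11)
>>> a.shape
(11, 11)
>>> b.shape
(31, 31)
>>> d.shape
(13, 11)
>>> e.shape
(11, 11)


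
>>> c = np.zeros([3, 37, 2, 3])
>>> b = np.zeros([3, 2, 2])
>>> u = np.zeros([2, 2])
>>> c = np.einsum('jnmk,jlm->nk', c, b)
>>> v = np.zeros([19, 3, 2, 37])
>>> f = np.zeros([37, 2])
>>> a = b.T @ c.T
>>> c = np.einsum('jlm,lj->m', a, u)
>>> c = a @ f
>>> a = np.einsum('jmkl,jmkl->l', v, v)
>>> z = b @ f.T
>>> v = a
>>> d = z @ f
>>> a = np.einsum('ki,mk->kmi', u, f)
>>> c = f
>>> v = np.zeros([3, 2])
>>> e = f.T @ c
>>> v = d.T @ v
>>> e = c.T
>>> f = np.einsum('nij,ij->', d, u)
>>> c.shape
(37, 2)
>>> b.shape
(3, 2, 2)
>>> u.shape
(2, 2)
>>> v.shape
(2, 2, 2)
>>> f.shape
()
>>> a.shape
(2, 37, 2)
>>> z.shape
(3, 2, 37)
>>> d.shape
(3, 2, 2)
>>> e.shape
(2, 37)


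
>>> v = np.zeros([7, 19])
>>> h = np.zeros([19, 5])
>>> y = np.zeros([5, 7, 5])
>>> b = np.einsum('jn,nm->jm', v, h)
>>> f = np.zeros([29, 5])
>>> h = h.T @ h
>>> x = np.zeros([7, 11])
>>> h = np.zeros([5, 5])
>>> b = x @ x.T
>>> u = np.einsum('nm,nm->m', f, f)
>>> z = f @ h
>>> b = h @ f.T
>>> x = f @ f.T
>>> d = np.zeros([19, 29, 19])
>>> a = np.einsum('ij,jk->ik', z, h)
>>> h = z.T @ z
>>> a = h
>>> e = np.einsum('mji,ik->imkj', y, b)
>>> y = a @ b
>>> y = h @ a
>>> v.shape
(7, 19)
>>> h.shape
(5, 5)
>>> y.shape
(5, 5)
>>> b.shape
(5, 29)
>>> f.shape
(29, 5)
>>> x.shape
(29, 29)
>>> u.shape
(5,)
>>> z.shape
(29, 5)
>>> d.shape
(19, 29, 19)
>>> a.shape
(5, 5)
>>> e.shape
(5, 5, 29, 7)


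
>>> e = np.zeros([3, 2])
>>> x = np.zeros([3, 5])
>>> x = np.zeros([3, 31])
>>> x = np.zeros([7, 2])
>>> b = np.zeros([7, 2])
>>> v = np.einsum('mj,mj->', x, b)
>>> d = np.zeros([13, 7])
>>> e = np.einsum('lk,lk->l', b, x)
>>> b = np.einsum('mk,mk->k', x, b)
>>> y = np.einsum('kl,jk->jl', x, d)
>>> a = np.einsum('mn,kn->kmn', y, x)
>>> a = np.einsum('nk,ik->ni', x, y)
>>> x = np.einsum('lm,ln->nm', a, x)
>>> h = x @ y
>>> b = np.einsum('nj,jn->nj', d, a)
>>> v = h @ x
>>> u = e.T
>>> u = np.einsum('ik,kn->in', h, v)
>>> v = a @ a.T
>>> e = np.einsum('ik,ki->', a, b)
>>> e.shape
()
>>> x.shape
(2, 13)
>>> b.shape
(13, 7)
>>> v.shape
(7, 7)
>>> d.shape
(13, 7)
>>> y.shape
(13, 2)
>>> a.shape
(7, 13)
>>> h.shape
(2, 2)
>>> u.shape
(2, 13)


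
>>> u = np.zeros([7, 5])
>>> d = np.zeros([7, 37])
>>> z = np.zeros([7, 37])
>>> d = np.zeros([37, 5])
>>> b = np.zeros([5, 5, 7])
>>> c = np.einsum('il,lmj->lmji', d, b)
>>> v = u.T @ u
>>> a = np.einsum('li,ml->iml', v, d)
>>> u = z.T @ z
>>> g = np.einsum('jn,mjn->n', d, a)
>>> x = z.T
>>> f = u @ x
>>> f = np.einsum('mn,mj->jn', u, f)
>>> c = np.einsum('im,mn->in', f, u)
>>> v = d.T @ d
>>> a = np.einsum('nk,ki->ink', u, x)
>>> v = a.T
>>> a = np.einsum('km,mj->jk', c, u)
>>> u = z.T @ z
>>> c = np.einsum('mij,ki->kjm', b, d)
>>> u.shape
(37, 37)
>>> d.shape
(37, 5)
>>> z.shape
(7, 37)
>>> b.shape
(5, 5, 7)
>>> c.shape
(37, 7, 5)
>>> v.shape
(37, 37, 7)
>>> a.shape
(37, 7)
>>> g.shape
(5,)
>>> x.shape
(37, 7)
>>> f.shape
(7, 37)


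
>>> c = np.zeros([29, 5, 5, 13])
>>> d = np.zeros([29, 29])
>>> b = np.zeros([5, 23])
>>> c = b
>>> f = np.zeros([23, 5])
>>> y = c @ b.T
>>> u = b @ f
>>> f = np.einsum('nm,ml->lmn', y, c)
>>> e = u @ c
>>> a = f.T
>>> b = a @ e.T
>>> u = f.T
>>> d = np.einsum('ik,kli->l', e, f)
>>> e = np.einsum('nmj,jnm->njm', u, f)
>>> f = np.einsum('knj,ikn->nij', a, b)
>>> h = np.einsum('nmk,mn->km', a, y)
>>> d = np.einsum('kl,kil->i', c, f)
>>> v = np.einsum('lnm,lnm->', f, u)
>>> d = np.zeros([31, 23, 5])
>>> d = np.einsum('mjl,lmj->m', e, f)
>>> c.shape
(5, 23)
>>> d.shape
(5,)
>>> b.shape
(5, 5, 5)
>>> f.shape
(5, 5, 23)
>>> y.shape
(5, 5)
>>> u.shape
(5, 5, 23)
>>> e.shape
(5, 23, 5)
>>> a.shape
(5, 5, 23)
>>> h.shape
(23, 5)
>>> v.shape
()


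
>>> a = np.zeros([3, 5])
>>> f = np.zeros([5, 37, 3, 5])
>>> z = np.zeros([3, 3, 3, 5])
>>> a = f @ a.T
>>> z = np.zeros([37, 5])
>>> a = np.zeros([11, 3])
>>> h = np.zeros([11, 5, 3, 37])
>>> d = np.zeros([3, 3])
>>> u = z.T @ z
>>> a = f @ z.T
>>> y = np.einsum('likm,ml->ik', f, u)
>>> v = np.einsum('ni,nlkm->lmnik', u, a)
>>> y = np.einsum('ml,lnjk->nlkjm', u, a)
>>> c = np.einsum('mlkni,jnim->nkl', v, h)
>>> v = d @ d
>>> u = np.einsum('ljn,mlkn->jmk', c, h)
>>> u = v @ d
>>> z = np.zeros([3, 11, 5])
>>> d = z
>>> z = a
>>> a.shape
(5, 37, 3, 37)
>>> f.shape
(5, 37, 3, 5)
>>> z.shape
(5, 37, 3, 37)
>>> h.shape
(11, 5, 3, 37)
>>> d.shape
(3, 11, 5)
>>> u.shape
(3, 3)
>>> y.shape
(37, 5, 37, 3, 5)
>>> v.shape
(3, 3)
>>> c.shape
(5, 5, 37)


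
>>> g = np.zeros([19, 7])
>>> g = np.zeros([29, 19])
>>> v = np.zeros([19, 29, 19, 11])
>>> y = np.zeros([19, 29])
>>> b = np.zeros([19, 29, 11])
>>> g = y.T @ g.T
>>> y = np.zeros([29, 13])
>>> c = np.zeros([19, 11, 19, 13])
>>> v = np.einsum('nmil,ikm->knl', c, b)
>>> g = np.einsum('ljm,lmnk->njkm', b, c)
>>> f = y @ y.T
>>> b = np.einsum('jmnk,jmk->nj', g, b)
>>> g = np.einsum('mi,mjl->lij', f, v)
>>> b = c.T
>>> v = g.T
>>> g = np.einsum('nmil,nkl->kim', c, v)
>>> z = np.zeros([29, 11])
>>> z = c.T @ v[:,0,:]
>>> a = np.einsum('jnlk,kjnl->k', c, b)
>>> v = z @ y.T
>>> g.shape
(29, 19, 11)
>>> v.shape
(13, 19, 11, 29)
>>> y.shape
(29, 13)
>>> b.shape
(13, 19, 11, 19)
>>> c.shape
(19, 11, 19, 13)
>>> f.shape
(29, 29)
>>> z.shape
(13, 19, 11, 13)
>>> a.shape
(13,)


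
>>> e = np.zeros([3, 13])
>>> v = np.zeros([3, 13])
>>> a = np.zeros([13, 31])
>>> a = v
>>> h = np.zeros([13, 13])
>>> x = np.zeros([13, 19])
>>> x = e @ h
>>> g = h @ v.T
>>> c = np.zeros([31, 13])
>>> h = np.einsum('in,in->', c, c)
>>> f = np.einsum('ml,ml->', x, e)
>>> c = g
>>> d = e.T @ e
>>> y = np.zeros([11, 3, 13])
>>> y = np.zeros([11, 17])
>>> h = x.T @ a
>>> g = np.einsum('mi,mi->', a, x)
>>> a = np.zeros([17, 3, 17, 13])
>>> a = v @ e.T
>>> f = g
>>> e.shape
(3, 13)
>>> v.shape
(3, 13)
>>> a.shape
(3, 3)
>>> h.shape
(13, 13)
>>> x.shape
(3, 13)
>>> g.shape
()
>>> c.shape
(13, 3)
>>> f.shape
()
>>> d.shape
(13, 13)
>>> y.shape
(11, 17)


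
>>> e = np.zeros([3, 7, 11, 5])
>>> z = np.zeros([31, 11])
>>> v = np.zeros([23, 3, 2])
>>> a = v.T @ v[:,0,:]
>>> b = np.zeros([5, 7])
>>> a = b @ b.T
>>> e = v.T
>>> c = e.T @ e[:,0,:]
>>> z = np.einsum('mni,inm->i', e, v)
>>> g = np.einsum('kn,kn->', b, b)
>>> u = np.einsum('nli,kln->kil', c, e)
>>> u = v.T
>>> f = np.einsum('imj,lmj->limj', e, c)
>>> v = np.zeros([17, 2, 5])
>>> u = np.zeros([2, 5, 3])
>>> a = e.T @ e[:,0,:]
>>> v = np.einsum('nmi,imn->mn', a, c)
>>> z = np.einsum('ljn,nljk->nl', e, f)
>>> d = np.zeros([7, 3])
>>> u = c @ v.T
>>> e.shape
(2, 3, 23)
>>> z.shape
(23, 2)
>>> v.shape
(3, 23)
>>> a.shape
(23, 3, 23)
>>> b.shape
(5, 7)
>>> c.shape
(23, 3, 23)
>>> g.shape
()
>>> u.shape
(23, 3, 3)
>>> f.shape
(23, 2, 3, 23)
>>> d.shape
(7, 3)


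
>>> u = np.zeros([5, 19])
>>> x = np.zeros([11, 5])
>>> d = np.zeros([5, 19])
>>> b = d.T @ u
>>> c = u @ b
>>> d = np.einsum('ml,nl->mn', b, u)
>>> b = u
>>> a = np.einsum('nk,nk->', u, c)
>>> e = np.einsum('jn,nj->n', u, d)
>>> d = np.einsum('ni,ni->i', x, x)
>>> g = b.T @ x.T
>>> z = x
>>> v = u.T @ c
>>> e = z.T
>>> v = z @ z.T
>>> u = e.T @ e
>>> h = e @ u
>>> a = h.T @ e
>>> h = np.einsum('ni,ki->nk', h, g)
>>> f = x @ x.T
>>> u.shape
(11, 11)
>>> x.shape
(11, 5)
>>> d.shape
(5,)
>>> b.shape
(5, 19)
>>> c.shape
(5, 19)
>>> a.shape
(11, 11)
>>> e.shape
(5, 11)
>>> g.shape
(19, 11)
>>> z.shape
(11, 5)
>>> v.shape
(11, 11)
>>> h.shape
(5, 19)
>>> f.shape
(11, 11)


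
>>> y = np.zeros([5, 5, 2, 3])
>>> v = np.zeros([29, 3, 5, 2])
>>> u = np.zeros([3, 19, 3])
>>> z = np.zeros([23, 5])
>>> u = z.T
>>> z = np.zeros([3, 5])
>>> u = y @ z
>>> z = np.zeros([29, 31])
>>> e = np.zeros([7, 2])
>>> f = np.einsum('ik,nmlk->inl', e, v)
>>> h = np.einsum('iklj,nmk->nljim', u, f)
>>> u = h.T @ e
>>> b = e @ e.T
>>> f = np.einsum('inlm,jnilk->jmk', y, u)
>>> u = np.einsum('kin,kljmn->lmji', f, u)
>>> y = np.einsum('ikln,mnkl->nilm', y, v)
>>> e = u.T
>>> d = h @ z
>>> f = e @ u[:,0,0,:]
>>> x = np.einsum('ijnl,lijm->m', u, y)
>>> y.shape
(3, 5, 2, 29)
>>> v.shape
(29, 3, 5, 2)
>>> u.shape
(5, 2, 5, 3)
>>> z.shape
(29, 31)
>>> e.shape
(3, 5, 2, 5)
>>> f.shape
(3, 5, 2, 3)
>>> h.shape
(7, 2, 5, 5, 29)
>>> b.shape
(7, 7)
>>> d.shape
(7, 2, 5, 5, 31)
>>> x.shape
(29,)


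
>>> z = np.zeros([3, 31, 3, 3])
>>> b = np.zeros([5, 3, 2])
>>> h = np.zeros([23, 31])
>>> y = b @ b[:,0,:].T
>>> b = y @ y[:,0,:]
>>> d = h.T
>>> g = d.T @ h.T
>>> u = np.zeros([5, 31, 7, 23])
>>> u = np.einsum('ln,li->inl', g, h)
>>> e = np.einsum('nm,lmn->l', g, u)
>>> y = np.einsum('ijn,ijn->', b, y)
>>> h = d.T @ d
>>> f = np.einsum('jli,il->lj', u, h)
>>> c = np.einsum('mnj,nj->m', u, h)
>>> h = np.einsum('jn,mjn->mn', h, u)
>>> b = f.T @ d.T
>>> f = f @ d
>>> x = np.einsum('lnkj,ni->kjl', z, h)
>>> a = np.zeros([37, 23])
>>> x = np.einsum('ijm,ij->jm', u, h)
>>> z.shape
(3, 31, 3, 3)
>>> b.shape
(31, 31)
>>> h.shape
(31, 23)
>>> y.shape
()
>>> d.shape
(31, 23)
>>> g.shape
(23, 23)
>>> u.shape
(31, 23, 23)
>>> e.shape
(31,)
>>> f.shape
(23, 23)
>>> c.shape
(31,)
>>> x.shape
(23, 23)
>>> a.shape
(37, 23)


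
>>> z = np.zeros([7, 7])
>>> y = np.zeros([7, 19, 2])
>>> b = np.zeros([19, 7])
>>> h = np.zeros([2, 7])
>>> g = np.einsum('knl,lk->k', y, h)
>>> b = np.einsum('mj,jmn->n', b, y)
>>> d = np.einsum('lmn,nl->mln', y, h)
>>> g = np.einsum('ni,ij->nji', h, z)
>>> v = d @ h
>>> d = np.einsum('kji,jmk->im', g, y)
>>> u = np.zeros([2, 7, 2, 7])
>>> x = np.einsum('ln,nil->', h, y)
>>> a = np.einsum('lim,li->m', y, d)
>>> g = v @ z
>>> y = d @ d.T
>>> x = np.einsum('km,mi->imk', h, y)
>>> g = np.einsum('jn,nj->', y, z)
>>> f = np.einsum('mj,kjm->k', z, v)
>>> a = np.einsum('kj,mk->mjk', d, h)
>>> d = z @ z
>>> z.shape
(7, 7)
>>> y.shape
(7, 7)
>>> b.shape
(2,)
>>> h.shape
(2, 7)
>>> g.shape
()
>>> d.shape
(7, 7)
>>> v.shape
(19, 7, 7)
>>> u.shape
(2, 7, 2, 7)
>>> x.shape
(7, 7, 2)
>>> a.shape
(2, 19, 7)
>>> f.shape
(19,)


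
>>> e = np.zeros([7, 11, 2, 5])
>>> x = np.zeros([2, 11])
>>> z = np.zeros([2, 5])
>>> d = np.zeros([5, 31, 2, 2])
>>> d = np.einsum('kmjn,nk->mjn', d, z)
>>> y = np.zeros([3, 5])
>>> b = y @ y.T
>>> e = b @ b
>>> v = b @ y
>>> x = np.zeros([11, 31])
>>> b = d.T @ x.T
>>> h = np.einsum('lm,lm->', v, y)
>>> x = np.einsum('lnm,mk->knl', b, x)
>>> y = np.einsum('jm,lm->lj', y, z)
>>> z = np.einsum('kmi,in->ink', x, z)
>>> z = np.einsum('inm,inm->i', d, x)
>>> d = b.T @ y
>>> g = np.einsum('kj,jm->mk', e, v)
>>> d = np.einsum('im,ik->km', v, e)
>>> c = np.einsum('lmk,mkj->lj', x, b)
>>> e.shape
(3, 3)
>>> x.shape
(31, 2, 2)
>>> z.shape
(31,)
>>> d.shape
(3, 5)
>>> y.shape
(2, 3)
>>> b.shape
(2, 2, 11)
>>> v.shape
(3, 5)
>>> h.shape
()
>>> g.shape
(5, 3)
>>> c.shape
(31, 11)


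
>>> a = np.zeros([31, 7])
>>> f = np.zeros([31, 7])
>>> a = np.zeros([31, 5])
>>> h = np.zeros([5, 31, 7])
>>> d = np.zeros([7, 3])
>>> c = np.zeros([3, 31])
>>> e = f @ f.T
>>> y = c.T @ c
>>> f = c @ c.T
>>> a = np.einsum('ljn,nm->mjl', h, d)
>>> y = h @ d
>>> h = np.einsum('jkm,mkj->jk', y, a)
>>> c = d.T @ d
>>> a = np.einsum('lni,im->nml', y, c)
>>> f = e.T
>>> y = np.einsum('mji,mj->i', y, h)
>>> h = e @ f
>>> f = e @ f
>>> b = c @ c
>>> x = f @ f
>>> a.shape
(31, 3, 5)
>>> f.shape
(31, 31)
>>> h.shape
(31, 31)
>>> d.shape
(7, 3)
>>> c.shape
(3, 3)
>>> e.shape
(31, 31)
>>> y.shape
(3,)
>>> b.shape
(3, 3)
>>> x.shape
(31, 31)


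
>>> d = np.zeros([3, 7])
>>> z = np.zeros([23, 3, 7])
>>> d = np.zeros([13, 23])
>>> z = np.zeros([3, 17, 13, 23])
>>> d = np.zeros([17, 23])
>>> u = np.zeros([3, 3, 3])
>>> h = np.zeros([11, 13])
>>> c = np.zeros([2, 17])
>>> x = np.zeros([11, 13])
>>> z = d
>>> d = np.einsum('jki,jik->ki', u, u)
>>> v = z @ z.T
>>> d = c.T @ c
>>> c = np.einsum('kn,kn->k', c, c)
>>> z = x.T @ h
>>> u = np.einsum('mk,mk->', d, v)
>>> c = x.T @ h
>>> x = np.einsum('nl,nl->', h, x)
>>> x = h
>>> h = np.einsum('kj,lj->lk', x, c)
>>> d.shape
(17, 17)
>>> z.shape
(13, 13)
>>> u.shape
()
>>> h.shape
(13, 11)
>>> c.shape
(13, 13)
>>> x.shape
(11, 13)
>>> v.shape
(17, 17)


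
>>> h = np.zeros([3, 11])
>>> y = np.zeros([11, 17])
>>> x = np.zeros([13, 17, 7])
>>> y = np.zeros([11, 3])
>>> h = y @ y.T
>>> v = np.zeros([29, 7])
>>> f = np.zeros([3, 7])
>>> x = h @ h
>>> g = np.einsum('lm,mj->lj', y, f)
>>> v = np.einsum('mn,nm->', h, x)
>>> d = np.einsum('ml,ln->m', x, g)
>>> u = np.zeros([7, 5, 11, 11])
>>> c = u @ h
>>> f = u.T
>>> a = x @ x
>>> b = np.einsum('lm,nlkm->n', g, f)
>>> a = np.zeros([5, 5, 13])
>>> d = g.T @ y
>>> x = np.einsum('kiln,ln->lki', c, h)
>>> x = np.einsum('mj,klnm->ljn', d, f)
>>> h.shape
(11, 11)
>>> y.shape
(11, 3)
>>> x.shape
(11, 3, 5)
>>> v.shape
()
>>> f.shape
(11, 11, 5, 7)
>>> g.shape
(11, 7)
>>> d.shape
(7, 3)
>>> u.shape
(7, 5, 11, 11)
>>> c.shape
(7, 5, 11, 11)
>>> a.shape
(5, 5, 13)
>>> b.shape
(11,)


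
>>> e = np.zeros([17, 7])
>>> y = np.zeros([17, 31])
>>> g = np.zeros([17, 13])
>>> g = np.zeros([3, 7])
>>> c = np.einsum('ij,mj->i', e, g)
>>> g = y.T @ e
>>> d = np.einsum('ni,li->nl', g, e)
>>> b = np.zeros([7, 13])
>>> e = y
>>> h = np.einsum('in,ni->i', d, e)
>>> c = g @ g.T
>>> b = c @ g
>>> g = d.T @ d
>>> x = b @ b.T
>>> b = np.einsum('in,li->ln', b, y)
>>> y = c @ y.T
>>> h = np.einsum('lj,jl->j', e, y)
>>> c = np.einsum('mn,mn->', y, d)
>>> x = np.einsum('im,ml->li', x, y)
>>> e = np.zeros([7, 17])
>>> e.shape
(7, 17)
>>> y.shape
(31, 17)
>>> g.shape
(17, 17)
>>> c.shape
()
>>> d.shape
(31, 17)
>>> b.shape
(17, 7)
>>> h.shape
(31,)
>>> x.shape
(17, 31)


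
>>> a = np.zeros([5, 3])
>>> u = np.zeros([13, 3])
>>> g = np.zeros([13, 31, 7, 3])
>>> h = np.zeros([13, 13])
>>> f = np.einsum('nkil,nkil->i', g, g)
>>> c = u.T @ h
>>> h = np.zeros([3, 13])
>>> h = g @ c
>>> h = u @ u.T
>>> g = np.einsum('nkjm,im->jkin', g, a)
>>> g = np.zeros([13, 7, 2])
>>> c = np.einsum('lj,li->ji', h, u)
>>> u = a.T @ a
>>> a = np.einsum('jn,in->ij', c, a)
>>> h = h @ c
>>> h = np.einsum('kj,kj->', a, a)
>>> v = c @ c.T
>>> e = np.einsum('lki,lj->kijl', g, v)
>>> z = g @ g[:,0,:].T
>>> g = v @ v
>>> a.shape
(5, 13)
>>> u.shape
(3, 3)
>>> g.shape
(13, 13)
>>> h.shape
()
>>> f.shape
(7,)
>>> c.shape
(13, 3)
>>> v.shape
(13, 13)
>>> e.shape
(7, 2, 13, 13)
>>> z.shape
(13, 7, 13)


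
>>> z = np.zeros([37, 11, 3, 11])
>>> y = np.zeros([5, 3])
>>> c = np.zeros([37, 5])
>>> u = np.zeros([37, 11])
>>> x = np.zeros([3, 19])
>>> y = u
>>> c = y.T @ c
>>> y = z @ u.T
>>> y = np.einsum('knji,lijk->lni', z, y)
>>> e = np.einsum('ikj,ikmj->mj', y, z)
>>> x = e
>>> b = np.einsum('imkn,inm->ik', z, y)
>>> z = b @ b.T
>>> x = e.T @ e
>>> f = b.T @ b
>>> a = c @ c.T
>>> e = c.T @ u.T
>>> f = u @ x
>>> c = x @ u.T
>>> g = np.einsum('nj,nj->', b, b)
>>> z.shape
(37, 37)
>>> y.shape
(37, 11, 11)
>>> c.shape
(11, 37)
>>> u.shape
(37, 11)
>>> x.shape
(11, 11)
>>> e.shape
(5, 37)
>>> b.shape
(37, 3)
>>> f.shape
(37, 11)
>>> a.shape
(11, 11)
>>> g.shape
()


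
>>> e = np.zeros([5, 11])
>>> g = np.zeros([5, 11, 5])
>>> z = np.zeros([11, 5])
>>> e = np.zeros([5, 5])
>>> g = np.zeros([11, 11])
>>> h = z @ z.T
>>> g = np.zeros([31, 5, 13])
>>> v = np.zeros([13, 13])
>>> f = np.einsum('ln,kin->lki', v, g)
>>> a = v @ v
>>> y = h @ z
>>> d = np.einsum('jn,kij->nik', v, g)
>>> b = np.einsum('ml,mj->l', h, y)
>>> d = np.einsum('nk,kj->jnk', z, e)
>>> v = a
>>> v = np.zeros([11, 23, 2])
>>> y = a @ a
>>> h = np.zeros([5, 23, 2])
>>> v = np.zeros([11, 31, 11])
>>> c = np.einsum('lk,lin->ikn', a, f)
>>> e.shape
(5, 5)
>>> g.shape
(31, 5, 13)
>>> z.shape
(11, 5)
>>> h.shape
(5, 23, 2)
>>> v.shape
(11, 31, 11)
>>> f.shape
(13, 31, 5)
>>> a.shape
(13, 13)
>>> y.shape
(13, 13)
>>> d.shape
(5, 11, 5)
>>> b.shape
(11,)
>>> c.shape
(31, 13, 5)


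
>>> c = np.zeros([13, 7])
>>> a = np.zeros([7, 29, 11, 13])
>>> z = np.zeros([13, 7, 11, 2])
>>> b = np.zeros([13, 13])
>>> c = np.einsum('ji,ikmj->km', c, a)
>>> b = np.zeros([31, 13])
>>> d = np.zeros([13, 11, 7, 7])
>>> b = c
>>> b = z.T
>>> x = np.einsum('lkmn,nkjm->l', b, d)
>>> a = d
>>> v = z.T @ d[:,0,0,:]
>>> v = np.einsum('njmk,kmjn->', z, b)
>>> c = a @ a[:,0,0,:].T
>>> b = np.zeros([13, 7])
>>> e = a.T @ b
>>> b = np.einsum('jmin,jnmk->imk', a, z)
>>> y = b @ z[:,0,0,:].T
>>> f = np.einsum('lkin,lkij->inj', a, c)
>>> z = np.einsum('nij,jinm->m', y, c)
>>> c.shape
(13, 11, 7, 13)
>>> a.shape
(13, 11, 7, 7)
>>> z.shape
(13,)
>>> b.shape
(7, 11, 2)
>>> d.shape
(13, 11, 7, 7)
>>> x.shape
(2,)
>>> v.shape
()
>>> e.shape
(7, 7, 11, 7)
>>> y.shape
(7, 11, 13)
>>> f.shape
(7, 7, 13)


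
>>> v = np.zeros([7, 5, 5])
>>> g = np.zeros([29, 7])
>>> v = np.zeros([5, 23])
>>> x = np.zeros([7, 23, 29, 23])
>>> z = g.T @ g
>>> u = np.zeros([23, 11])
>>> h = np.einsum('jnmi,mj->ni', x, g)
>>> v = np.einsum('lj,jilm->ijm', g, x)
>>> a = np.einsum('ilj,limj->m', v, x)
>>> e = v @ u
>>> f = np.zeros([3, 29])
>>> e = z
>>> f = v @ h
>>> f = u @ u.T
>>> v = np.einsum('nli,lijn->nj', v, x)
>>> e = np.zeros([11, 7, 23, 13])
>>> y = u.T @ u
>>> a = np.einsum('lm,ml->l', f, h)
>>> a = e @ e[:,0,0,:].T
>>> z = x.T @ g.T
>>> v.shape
(23, 29)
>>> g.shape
(29, 7)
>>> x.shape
(7, 23, 29, 23)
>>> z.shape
(23, 29, 23, 29)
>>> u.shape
(23, 11)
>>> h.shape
(23, 23)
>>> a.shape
(11, 7, 23, 11)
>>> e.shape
(11, 7, 23, 13)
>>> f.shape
(23, 23)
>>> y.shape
(11, 11)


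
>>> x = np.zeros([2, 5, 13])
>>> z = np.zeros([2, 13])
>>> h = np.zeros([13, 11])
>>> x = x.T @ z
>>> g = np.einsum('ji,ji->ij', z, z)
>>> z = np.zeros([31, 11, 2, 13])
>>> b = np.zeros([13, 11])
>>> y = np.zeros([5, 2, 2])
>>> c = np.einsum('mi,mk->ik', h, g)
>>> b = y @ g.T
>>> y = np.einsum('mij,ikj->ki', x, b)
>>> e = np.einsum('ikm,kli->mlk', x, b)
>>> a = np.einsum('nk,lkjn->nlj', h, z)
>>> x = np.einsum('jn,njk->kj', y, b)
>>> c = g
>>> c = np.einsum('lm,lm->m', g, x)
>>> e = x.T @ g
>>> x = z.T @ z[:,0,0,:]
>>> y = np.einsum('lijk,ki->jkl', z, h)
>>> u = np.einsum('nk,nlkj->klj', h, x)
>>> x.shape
(13, 2, 11, 13)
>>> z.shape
(31, 11, 2, 13)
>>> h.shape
(13, 11)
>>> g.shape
(13, 2)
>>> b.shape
(5, 2, 13)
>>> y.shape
(2, 13, 31)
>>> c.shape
(2,)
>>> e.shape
(2, 2)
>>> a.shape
(13, 31, 2)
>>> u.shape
(11, 2, 13)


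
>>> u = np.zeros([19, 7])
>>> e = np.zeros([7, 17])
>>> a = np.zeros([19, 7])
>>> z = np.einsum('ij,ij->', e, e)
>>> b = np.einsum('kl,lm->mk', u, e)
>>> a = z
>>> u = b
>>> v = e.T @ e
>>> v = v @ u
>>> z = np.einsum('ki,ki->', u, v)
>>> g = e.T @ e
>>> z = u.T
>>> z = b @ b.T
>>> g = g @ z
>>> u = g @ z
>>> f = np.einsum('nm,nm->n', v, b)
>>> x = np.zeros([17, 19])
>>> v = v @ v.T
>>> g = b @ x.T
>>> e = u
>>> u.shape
(17, 17)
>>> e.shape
(17, 17)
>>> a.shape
()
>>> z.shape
(17, 17)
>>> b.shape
(17, 19)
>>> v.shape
(17, 17)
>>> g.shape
(17, 17)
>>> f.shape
(17,)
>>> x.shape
(17, 19)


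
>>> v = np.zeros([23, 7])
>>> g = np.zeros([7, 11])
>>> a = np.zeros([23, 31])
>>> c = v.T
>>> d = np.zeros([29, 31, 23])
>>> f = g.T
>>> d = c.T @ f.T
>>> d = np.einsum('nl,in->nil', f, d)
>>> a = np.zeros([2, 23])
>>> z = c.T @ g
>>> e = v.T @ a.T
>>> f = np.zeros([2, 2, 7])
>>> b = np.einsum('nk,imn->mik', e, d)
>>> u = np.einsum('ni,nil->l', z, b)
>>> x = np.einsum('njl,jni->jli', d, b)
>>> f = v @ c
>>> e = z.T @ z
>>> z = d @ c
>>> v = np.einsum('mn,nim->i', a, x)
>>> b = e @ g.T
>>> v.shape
(7,)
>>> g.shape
(7, 11)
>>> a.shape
(2, 23)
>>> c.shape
(7, 23)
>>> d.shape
(11, 23, 7)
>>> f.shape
(23, 23)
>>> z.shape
(11, 23, 23)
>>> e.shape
(11, 11)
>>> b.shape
(11, 7)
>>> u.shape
(2,)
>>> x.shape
(23, 7, 2)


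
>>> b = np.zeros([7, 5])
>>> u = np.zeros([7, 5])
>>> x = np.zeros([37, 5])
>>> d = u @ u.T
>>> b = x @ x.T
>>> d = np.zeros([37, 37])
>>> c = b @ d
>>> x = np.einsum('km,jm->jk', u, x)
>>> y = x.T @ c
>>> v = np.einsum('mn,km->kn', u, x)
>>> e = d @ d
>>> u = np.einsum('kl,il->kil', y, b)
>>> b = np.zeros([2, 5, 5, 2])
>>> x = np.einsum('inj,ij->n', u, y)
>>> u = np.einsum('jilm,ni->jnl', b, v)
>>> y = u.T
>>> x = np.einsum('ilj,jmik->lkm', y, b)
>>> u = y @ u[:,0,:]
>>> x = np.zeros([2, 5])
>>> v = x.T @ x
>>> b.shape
(2, 5, 5, 2)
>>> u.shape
(5, 37, 5)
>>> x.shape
(2, 5)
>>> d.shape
(37, 37)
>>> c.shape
(37, 37)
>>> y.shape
(5, 37, 2)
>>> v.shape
(5, 5)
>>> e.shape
(37, 37)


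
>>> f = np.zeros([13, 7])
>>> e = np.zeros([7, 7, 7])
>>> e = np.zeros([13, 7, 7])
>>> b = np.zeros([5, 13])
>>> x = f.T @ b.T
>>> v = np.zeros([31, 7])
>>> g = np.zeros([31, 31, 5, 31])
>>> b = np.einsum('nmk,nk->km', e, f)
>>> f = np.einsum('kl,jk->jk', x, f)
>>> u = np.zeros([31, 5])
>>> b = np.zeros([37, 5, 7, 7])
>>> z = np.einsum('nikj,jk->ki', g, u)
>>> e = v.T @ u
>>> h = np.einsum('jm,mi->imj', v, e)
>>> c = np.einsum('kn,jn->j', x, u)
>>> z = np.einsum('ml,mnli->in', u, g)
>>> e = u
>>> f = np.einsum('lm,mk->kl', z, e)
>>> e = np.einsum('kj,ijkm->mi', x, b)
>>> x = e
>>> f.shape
(5, 31)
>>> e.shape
(7, 37)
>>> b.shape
(37, 5, 7, 7)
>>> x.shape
(7, 37)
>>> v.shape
(31, 7)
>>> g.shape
(31, 31, 5, 31)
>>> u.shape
(31, 5)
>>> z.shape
(31, 31)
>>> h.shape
(5, 7, 31)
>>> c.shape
(31,)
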